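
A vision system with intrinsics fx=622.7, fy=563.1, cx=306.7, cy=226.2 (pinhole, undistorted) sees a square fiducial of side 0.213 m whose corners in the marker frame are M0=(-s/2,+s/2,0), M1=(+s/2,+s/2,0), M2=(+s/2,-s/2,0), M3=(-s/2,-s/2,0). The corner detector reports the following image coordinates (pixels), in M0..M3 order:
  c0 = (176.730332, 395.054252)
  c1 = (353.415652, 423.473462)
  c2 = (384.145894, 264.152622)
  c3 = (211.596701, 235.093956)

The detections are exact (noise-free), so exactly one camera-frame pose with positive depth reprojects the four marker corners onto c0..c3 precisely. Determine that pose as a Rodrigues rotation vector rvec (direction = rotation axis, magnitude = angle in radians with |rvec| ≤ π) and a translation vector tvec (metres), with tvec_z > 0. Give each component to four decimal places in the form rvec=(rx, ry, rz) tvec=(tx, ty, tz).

Intrinsics K: fx=622.7, fy=563.1, cx=306.7, cy=226.2
Marker side s = 0.213 m; corners in marker frame (Z=0):
  M0 = (-0.1065, +0.1065, 0)
  M1 = (+0.1065, +0.1065, 0)
  M2 = (+0.1065, -0.1065, 0)
  M3 = (-0.1065, -0.1065, 0)
Detected image corners:
  c0 = (176.730332, 395.054252) px
  c1 = (353.415652, 423.473462) px
  c2 = (384.145894, 264.152622) px
  c3 = (211.596701, 235.093956) px
Planar DLT: solve 8×8 A·h = b for H (H[2,2]=1):
  H  [+830.26240 -183.25963 +282.00325]
  H  [+147.31360 +715.16812 +328.61567]
  H  [+0.03756 -0.10415 +1.00000]
B = K⁻¹H; ‖b₁‖=1.338268, ‖b₂‖=1.338268; λ = 2/(‖b₁‖+‖b₂‖) = 0.747234, sign → tz>0 ⇒ λ=+0.747234
r₁ = λ·B[:,0] = (+0.98249,+0.18421,+0.02806); r₂ = λ·B[:,1] = (-0.18158,+0.98029,-0.07783)
r₃ = r₁×r₂ = (-0.04185,+0.07137,+0.99657); SVD([r₁ r₂ r₃]) → R = UVᵀ:
  R  [+0.98249 -0.18158 -0.04185]
  R  [+0.18421 +0.98029 +0.07137]
  R  [+0.02806 -0.07783 +0.99657]
t = (-0.02964, +0.13591, +0.74723) m
tr R = 2.959350; θ = arccos((tr R − 1)/2) = 0.201962 rad = 11.572°
axis k = ((R−Rᵀ)₃₂, (R−Rᵀ)₁₃, (R−Rᵀ)₂₁) / (2 sinθ) = (-0.371881, -0.174256, +0.911778)
rvec = θ·k = (-0.075106, -0.035193, +0.184145)

rvec=(-0.0751, -0.0352, 0.1841) tvec=(-0.0296, 0.1359, 0.7472)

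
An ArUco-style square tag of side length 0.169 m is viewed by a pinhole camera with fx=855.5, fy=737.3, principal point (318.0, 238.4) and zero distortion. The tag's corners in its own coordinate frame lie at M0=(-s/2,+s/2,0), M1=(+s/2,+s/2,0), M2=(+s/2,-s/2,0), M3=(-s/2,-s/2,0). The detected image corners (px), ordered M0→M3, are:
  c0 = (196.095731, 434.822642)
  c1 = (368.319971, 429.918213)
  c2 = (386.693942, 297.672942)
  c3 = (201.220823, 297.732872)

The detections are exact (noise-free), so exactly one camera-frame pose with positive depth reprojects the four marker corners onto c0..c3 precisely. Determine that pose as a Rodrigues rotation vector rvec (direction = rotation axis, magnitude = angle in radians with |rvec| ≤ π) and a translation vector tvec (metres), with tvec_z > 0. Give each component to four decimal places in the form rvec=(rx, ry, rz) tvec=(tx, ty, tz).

rvec=(0.3781, -0.1735, 0.0476) tvec=(-0.0267, 0.1405, 0.8016)

Intrinsics K: fx=855.5, fy=737.3, cx=318.0, cy=238.4
Marker side s = 0.169 m; corners in marker frame (Z=0):
  M0 = (-0.0845, +0.0845, 0)
  M1 = (+0.0845, +0.0845, 0)
  M2 = (+0.0845, -0.0845, 0)
  M3 = (-0.0845, -0.0845, 0)
Detected image corners:
  c0 = (196.095731, 434.822642) px
  c1 = (368.319971, 429.918213) px
  c2 = (386.693942, 297.672942) px
  c3 = (201.220823, 297.732872) px
Planar DLT: solve 8×8 A·h = b for H (H[2,2]=1):
  H  [+1120.50291 +60.20685 +289.52935]
  H  [+65.51375 +961.89475 +367.59015]
  H  [+0.22121 +0.45287 +1.00000]
B = K⁻¹H; ‖b₁‖=1.247430, ‖b₂‖=1.247430; λ = 2/(‖b₁‖+‖b₂‖) = 0.801648, sign → tz>0 ⇒ λ=+0.801648
r₁ = λ·B[:,0] = (+0.98405,+0.01389,+0.17733); r₂ = λ·B[:,1] = (-0.07853,+0.92846,+0.36304)
r₃ = r₁×r₂ = (-0.15960,-0.37118,+0.91474); SVD([r₁ r₂ r₃]) → R = UVᵀ:
  R  [+0.98405 -0.07853 -0.15960]
  R  [+0.01389 +0.92846 -0.37118]
  R  [+0.17733 +0.36304 +0.91474]
t = (-0.02668, +0.14047, +0.80165) m
tr R = 2.827254; θ = arccos((tr R − 1)/2) = 0.418679 rad = 23.989°
axis k = ((R−Rᵀ)₃₂, (R−Rᵀ)₁₃, (R−Rᵀ)₂₁) / (2 sinθ) = (+0.902978, -0.414379, +0.113666)
rvec = θ·k = (+0.378058, -0.173492, +0.047589)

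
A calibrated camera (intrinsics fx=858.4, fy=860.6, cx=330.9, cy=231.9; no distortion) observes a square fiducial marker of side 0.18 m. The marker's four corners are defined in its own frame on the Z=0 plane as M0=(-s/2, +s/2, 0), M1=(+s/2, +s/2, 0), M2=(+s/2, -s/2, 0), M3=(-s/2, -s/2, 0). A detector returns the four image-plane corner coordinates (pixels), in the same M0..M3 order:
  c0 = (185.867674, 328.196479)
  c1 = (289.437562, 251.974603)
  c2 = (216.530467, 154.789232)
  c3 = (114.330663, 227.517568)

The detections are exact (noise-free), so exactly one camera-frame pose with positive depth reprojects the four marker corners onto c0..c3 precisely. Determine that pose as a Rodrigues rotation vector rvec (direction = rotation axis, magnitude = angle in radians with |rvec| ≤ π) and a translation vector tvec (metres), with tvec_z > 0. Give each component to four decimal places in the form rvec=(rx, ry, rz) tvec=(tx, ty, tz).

Intrinsics K: fx=858.4, fy=860.6, cx=330.9, cy=231.9
Marker side s = 0.18 m; corners in marker frame (Z=0):
  M0 = (-0.0900, +0.0900, 0)
  M1 = (+0.0900, +0.0900, 0)
  M2 = (+0.0900, -0.0900, 0)
  M3 = (-0.0900, -0.0900, 0)
Detected image corners:
  c0 = (185.867674, 328.196479) px
  c1 = (289.437562, 251.974603) px
  c2 = (216.530467, 154.789232) px
  c3 = (114.330663, 227.517568) px
Planar DLT: solve 8×8 A·h = b for H (H[2,2]=1):
  H  [+590.05997 +373.35082 +201.51701]
  H  [-391.51280 +516.21599 +239.69481]
  H  [+0.09192 -0.13850 +1.00000]
B = K⁻¹H; ‖b₁‖=0.814625, ‖b₂‖=0.814625; λ = 2/(‖b₁‖+‖b₂‖) = 1.227558, sign → tz>0 ⇒ λ=+1.227558
r₁ = λ·B[:,0] = (+0.80032,-0.58886,+0.11283); r₂ = λ·B[:,1] = (+0.59945,+0.78214,-0.17002)
r₃ = r₁×r₂ = (+0.01187,+0.20371,+0.97896); SVD([r₁ r₂ r₃]) → R = UVᵀ:
  R  [+0.80032 +0.59945 +0.01187]
  R  [-0.58886 +0.78214 +0.20371]
  R  [+0.11283 -0.17002 +0.97896]
t = (-0.18502, +0.01112, +1.22756) m
tr R = 2.561426; θ = arccos((tr R − 1)/2) = 0.674990 rad = 38.674°
axis k = ((R−Rᵀ)₃₂, (R−Rᵀ)₁₃, (R−Rᵀ)₂₁) / (2 sinθ) = (-0.299038, -0.080786, -0.950815)
rvec = θ·k = (-0.201848, -0.054530, -0.641791)

rvec=(-0.2018, -0.0545, -0.6418) tvec=(-0.1850, 0.0111, 1.2276)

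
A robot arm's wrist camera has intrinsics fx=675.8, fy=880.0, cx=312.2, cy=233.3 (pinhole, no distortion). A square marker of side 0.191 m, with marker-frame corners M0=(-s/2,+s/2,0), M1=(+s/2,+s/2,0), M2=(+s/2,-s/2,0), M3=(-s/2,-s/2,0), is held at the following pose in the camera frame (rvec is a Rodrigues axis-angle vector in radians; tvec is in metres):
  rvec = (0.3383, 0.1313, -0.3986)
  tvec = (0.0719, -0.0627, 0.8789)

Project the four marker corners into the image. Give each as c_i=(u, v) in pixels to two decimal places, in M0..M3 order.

c0=(328.94, 284.88) c1=(462.34, 219.33) c2=(410.34, 43.37) c3=(270.42, 120.58)

Intrinsics K: fx=675.8, fy=880.0, cx=312.2, cy=233.3
Marker side s = 0.191 m; corners in marker frame (Z=0):
  M0 = (-0.0955, +0.0955, 0)
  M1 = (+0.0955, +0.0955, 0)
  M2 = (+0.0955, -0.0955, 0)
  M3 = (-0.0955, -0.0955, 0)
rvec = (0.3383, 0.1313, -0.3986), |rvec| = θ = 0.53904 rad = 30.885°
Rodrigues: sinθ=0.51332, 1−cosθ=0.14180; R = I + sinθ·[k]× + (1−cosθ)·[k]×²:
    [+0.91405 +0.40125 +0.05923]
    [-0.35790 +0.86661 -0.34769]
    [-0.19084 +0.29661 +0.93574]
t = (0.0719, -0.0627, 0.8789) m
M0: Pc = R·M0+t = (+0.02293, +0.05424, +0.92545); u = 675.8·(+0.02293)/0.92545 + 312.2 = 328.9427, v = 880.0·(+0.05424)/0.92545 + 233.3 = 284.8769
M1: Pc = R·M1+t = (+0.19751, -0.01412, +0.88900); u = 675.8·(+0.19751)/0.88900 + 312.2 = 462.3440, v = 880.0·(-0.01412)/0.88900 + 233.3 = 219.3252
M2: Pc = R·M2+t = (+0.12087, -0.17964, +0.83235); u = 675.8·(+0.12087)/0.83235 + 312.2 = 410.3386, v = 880.0·(-0.17964)/0.83235 + 233.3 = 43.3748
M3: Pc = R·M3+t = (-0.05371, -0.11128, +0.86880); u = 675.8·(-0.05371)/0.86880 + 312.2 = 270.4203, v = 880.0·(-0.11128)/0.86880 + 233.3 = 120.5830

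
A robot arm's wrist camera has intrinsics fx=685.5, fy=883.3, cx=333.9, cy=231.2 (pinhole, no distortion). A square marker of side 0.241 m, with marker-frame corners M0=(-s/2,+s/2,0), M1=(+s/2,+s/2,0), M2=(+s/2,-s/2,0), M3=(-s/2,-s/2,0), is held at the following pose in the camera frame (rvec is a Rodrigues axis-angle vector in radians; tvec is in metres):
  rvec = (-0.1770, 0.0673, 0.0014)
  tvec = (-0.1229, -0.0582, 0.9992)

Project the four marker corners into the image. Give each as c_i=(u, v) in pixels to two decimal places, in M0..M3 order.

c0=(164.27, 285.81) c1=(331.39, 285.72) c2=(332.69, 76.44) c3=(172.44, 79.81)

Intrinsics K: fx=685.5, fy=883.3, cx=333.9, cy=231.2
Marker side s = 0.241 m; corners in marker frame (Z=0):
  M0 = (-0.1205, +0.1205, 0)
  M1 = (+0.1205, +0.1205, 0)
  M2 = (+0.1205, -0.1205, 0)
  M3 = (-0.1205, -0.1205, 0)
rvec = (-0.1770, 0.0673, 0.0014), |rvec| = θ = 0.18937 rad = 10.850°
Rodrigues: sinθ=0.18824, 1−cosθ=0.01788; R = I + sinθ·[k]× + (1−cosθ)·[k]×²:
    [+0.99774 -0.00733 +0.06677]
    [-0.00455 +0.98438 +0.17599]
    [-0.06702 -0.17590 +0.98212]
t = (-0.1229, -0.0582, 0.9992) m
M0: Pc = R·M0+t = (-0.24401, +0.06097, +0.98608); u = 685.5·(-0.24401)/0.98608 + 333.9 = 164.2693, v = 883.3·(+0.06097)/0.98608 + 231.2 = 285.8113
M1: Pc = R·M1+t = (-0.00356, +0.05987, +0.96993); u = 685.5·(-0.00356)/0.96993 + 333.9 = 331.3872, v = 883.3·(+0.05987)/0.96993 + 231.2 = 285.7228
M2: Pc = R·M2+t = (-0.00179, -0.17737, +1.01232); u = 685.5·(-0.00179)/1.01232 + 333.9 = 332.6886, v = 883.3·(-0.17737)/1.01232 + 231.2 = 76.4393
M3: Pc = R·M3+t = (-0.24224, -0.17627, +1.02847); u = 685.5·(-0.24224)/1.02847 + 333.9 = 172.4385, v = 883.3·(-0.17627)/1.02847 + 231.2 = 79.8110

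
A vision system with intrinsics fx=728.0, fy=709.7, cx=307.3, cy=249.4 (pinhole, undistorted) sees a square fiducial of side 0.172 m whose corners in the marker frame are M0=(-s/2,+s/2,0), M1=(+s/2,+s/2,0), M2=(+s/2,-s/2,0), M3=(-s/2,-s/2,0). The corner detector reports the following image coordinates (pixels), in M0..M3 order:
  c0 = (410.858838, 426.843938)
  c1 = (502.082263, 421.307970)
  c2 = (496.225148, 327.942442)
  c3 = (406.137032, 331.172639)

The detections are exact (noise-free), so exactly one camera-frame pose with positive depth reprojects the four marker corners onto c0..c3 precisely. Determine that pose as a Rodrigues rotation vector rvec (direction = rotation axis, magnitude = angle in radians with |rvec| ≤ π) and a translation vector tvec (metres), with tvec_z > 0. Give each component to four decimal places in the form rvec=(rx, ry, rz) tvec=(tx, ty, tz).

rvec=(-0.1088, -0.1807, -0.0244) tvec=(0.2642, 0.2342, 1.3082)

Intrinsics K: fx=728.0, fy=709.7, cx=307.3, cy=249.4
Marker side s = 0.172 m; corners in marker frame (Z=0):
  M0 = (-0.0860, +0.0860, 0)
  M1 = (+0.0860, +0.0860, 0)
  M2 = (+0.0860, -0.0860, 0)
  M3 = (-0.0860, -0.0860, 0)
Detected image corners:
  c0 = (410.858838, 426.843938) px
  c1 = (502.082263, 421.307970) px
  c2 = (496.225148, 327.942442) px
  c3 = (406.137032, 331.172639) px
Planar DLT: solve 8×8 A·h = b for H (H[2,2]=1):
  H  [+589.71022 -5.90740 +454.34569]
  H  [+26.59483 +518.97424 +376.46206]
  H  [+0.13808 -0.08087 +1.00000]
B = K⁻¹H; ‖b₁‖=0.764411, ‖b₂‖=0.764411; λ = 2/(‖b₁‖+‖b₂‖) = 1.308196, sign → tz>0 ⇒ λ=+1.308196
r₁ = λ·B[:,0] = (+0.98344,-0.01446,+0.18064); r₂ = λ·B[:,1] = (+0.03404,+0.99381,-0.10579)
r₃ = r₁×r₂ = (-0.17799,+0.11019,+0.97784); SVD([r₁ r₂ r₃]) → R = UVᵀ:
  R  [+0.98344 +0.03404 -0.17799]
  R  [-0.01446 +0.99381 +0.11019]
  R  [+0.18064 -0.10579 +0.97784]
t = (+0.26424, +0.23421, +1.30820) m
tr R = 2.955093; θ = arccos((tr R − 1)/2) = 0.212310 rad = 12.164°
axis k = ((R−Rᵀ)₃₂, (R−Rᵀ)₁₃, (R−Rᵀ)₂₁) / (2 sinθ) = (-0.512473, -0.850958, -0.115073)
rvec = θ·k = (-0.108803, -0.180667, -0.024431)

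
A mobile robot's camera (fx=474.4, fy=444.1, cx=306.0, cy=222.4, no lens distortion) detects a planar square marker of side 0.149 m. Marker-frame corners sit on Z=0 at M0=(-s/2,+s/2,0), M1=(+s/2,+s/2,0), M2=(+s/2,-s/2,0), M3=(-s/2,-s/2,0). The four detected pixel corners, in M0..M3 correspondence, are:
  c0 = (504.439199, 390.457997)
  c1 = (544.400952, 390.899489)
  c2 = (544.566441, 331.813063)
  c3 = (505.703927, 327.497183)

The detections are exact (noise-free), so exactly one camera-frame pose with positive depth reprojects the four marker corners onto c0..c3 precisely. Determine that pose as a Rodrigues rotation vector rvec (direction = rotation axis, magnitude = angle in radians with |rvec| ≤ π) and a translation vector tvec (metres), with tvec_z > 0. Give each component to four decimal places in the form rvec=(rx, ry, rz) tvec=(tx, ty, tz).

rvec=(-0.1708, -0.5292, 0.1567) tvec=(0.5204, 0.3481, 1.1250)

Intrinsics K: fx=474.4, fy=444.1, cx=306.0, cy=222.4
Marker side s = 0.149 m; corners in marker frame (Z=0):
  M0 = (-0.0745, +0.0745, 0)
  M1 = (+0.0745, +0.0745, 0)
  M2 = (+0.0745, -0.0745, 0)
  M3 = (-0.0745, -0.0745, 0)
Detected image corners:
  c0 = (504.439199, 390.457997) px
  c1 = (544.400952, 390.899489) px
  c2 = (544.566441, 331.813063) px
  c3 = (505.703927, 327.497183) px
Planar DLT: solve 8×8 A·h = b for H (H[2,2]=1):
  H  [+491.74151 -98.78812 +525.41824]
  H  [+172.12539 +344.54669 +359.79767]
  H  [+0.43310 -0.17933 +1.00000]
B = K⁻¹H; ‖b₁‖=0.888850, ‖b₂‖=0.888850; λ = 2/(‖b₁‖+‖b₂‖) = 1.125049, sign → tz>0 ⇒ λ=+1.125049
r₁ = λ·B[:,0] = (+0.85188,+0.19204,+0.48726); r₂ = λ·B[:,1] = (-0.10414,+0.97388,-0.20175)
r₃ = r₁×r₂ = (-0.51327,+0.12113,+0.84963); SVD([r₁ r₂ r₃]) → R = UVᵀ:
  R  [+0.85188 -0.10414 -0.51327]
  R  [+0.19204 +0.97388 +0.12113]
  R  [+0.48726 -0.20175 +0.84963]
t = (+0.52035, +0.34807, +1.12505) m
tr R = 2.675400; θ = arccos((tr R − 1)/2) = 0.577738 rad = 33.102°
axis k = ((R−Rᵀ)₃₂, (R−Rᵀ)₁₃, (R−Rᵀ)₂₁) / (2 sinθ) = (-0.295607, -0.916017, +0.271161)
rvec = θ·k = (-0.170784, -0.529218, +0.156660)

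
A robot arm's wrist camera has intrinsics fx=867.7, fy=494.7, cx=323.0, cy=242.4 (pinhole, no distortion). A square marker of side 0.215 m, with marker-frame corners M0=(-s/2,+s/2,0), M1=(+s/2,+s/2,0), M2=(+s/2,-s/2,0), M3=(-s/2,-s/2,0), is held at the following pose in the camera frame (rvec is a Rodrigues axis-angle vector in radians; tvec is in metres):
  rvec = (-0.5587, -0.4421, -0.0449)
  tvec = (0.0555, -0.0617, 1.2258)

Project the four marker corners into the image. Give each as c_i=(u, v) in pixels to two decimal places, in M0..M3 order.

c0=(304.00, 251.76) c1=(444.23, 257.82) c2=(411.87, 188.36) c3=(281.56, 177.78)

Intrinsics K: fx=867.7, fy=494.7, cx=323.0, cy=242.4
Marker side s = 0.215 m; corners in marker frame (Z=0):
  M0 = (-0.1075, +0.1075, 0)
  M1 = (+0.1075, +0.1075, 0)
  M2 = (+0.1075, -0.1075, 0)
  M3 = (-0.1075, -0.1075, 0)
rvec = (-0.5587, -0.4421, -0.0449), |rvec| = θ = 0.71387 rad = 40.902°
Rodrigues: sinθ=0.65477, 1−cosθ=0.24417; R = I + sinθ·[k]× + (1−cosθ)·[k]×²:
    [+0.90539 +0.15953 -0.39348]
    [+0.07716 +0.84948 +0.52195]
    [+0.41751 -0.50293 +0.75680]
t = (0.0555, -0.0617, 1.2258) m
M0: Pc = R·M0+t = (-0.02468, +0.02132, +1.12685); u = 867.7·(-0.02468)/1.12685 + 323.0 = 303.9958, v = 494.7·(+0.02132)/1.12685 + 242.4 = 251.7614
M1: Pc = R·M1+t = (+0.16998, +0.03791, +1.21662); u = 867.7·(+0.16998)/1.21662 + 323.0 = 444.2297, v = 494.7·(+0.03791)/1.21662 + 242.4 = 257.8165
M2: Pc = R·M2+t = (+0.13568, -0.14472, +1.32475); u = 867.7·(+0.13568)/1.32475 + 323.0 = 411.8695, v = 494.7·(-0.14472)/1.32475 + 242.4 = 188.3558
M3: Pc = R·M3+t = (-0.05898, -0.16131, +1.23498); u = 867.7·(-0.05898)/1.23498 + 323.0 = 281.5618, v = 494.7·(-0.16131)/1.23498 + 242.4 = 177.7821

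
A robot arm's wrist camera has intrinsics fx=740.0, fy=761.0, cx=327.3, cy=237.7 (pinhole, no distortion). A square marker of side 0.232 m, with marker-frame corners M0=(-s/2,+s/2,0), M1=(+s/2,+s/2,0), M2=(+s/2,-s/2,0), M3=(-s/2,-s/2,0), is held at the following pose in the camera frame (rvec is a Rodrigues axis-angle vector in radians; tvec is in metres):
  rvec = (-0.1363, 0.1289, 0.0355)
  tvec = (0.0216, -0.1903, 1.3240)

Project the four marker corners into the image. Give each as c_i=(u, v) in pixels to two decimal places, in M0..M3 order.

c0=(272.25, 192.56) c1=(402.51, 195.12) c2=(406.47, 64.12) c3=(279.09, 64.54)

Intrinsics K: fx=740.0, fy=761.0, cx=327.3, cy=237.7
Marker side s = 0.232 m; corners in marker frame (Z=0):
  M0 = (-0.1160, +0.1160, 0)
  M1 = (+0.1160, +0.1160, 0)
  M2 = (+0.1160, -0.1160, 0)
  M3 = (-0.1160, -0.1160, 0)
rvec = (-0.1363, 0.1289, 0.0355), |rvec| = θ = 0.19093 rad = 10.939°
Rodrigues: sinθ=0.18977, 1−cosθ=0.01817; R = I + sinθ·[k]× + (1−cosθ)·[k]×²:
    [+0.99109 -0.04404 +0.12571]
    [+0.02653 +0.99011 +0.13775]
    [-0.13053 -0.13319 +0.98246]
t = (0.0216, -0.1903, 1.3240) m
M0: Pc = R·M0+t = (-0.09848, -0.07852, +1.32369); u = 740.0·(-0.09848)/1.32369 + 327.3 = 272.2481, v = 761.0·(-0.07852)/1.32369 + 237.7 = 192.5558
M1: Pc = R·M1+t = (+0.13146, -0.07237, +1.29341); u = 740.0·(+0.13146)/1.29341 + 327.3 = 402.5110, v = 761.0·(-0.07237)/1.29341 + 237.7 = 195.1198
M2: Pc = R·M2+t = (+0.14168, -0.30208, +1.32431); u = 740.0·(+0.14168)/1.32431 + 327.3 = 406.4656, v = 761.0·(-0.30208)/1.32431 + 237.7 = 64.1154
M3: Pc = R·M3+t = (-0.08826, -0.30823, +1.35459); u = 740.0·(-0.08826)/1.35459 + 327.3 = 279.0858, v = 761.0·(-0.30823)/1.35459 + 237.7 = 64.5386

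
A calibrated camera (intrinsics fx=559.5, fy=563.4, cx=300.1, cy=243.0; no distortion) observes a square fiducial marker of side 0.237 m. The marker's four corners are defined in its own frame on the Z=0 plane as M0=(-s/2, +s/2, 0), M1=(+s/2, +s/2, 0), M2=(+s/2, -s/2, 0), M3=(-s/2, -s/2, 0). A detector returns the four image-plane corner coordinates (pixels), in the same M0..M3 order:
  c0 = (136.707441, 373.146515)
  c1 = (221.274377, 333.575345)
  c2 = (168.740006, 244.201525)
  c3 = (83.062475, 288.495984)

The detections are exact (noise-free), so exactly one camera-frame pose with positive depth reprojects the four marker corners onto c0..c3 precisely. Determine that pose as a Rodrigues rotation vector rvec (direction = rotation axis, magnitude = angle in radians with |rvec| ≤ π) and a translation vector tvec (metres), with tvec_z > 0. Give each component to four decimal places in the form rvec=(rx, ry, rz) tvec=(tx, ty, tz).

rvec=(0.2434, 0.1527, -0.4700) tvec=(-0.3411, 0.1557, 1.2899)

Intrinsics K: fx=559.5, fy=563.4, cx=300.1, cy=243.0
Marker side s = 0.237 m; corners in marker frame (Z=0):
  M0 = (-0.1185, +0.1185, 0)
  M1 = (+0.1185, +0.1185, 0)
  M2 = (+0.1185, -0.1185, 0)
  M3 = (-0.1185, -0.1185, 0)
Detected image corners:
  c0 = (136.707441, 373.146515) px
  c1 = (221.274377, 333.575345) px
  c2 = (168.740006, 244.201525) px
  c3 = (83.062475, 288.495984) px
Planar DLT: solve 8×8 A·h = b for H (H[2,2]=1):
  H  [+335.38577 +247.24736 +152.13940]
  H  [-224.99981 +414.10544 +311.02620]
  H  [-0.15571 +0.15217 +1.00000]
B = K⁻¹H; ‖b₁‖=0.775264, ‖b₂‖=0.775264; λ = 2/(‖b₁‖+‖b₂‖) = 1.289883, sign → tz>0 ⇒ λ=+1.289883
r₁ = λ·B[:,0] = (+0.88094,-0.42850,-0.20085); r₂ = λ·B[:,1] = (+0.46473,+0.86342,+0.19628)
r₃ = r₁×r₂ = (+0.08931,-0.26625,+0.95976); SVD([r₁ r₂ r₃]) → R = UVᵀ:
  R  [+0.88094 +0.46473 +0.08931]
  R  [-0.42850 +0.86342 -0.26625]
  R  [-0.20085 +0.19628 +0.95976]
t = (-0.34111, +0.15574, +1.28988) m
tr R = 2.704116; θ = arccos((tr R − 1)/2) = 0.550892 rad = 31.564°
axis k = ((R−Rᵀ)₃₂, (R−Rᵀ)₁₃, (R−Rᵀ)₂₁) / (2 sinθ) = (+0.441806, +0.277165, -0.853222)
rvec = θ·k = (+0.243387, +0.152688, -0.470033)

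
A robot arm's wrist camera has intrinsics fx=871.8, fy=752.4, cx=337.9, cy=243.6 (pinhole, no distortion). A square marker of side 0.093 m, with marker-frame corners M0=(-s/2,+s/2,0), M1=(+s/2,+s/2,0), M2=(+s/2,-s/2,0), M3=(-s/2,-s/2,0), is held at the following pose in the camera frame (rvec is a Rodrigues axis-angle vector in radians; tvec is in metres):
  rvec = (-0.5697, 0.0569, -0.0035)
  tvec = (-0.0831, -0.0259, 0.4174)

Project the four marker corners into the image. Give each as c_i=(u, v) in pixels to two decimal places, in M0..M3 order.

c0=(50.59, 270.56) c1=(254.60, 267.47) c2=(266.39, 130.84) c3=(85.24, 135.08)

Intrinsics K: fx=871.8, fy=752.4, cx=337.9, cy=243.6
Marker side s = 0.093 m; corners in marker frame (Z=0):
  M0 = (-0.0465, +0.0465, 0)
  M1 = (+0.0465, +0.0465, 0)
  M2 = (+0.0465, -0.0465, 0)
  M3 = (-0.0465, -0.0465, 0)
rvec = (-0.5697, 0.0569, -0.0035), |rvec| = θ = 0.57255 rad = 32.804°
Rodrigues: sinθ=0.54177, 1−cosθ=0.15948; R = I + sinθ·[k]× + (1−cosθ)·[k]×²:
    [+0.99842 -0.01246 +0.05481]
    [-0.01908 +0.84210 +0.53898]
    [-0.05287 -0.53918 +0.84053]
t = (-0.0831, -0.0259, 0.4174) m
M0: Pc = R·M0+t = (-0.13011, +0.01414, +0.39479); u = 871.8·(-0.13011)/0.39479 + 337.9 = 50.5899, v = 752.4·(+0.01414)/0.39479 + 243.6 = 270.5580
M1: Pc = R·M1+t = (-0.03725, +0.01237, +0.38987); u = 871.8·(-0.03725)/0.38987 + 337.9 = 254.5978, v = 752.4·(+0.01237)/0.38987 + 243.6 = 267.4732
M2: Pc = R·M2+t = (-0.03609, -0.06594, +0.44001); u = 871.8·(-0.03609)/0.44001 + 337.9 = 266.3864, v = 752.4·(-0.06594)/0.44001 + 243.6 = 130.8375
M3: Pc = R·M3+t = (-0.12895, -0.06417, +0.44493); u = 871.8·(-0.12895)/0.44493 + 337.9 = 85.2399, v = 752.4·(-0.06417)/0.44493 + 243.6 = 135.0847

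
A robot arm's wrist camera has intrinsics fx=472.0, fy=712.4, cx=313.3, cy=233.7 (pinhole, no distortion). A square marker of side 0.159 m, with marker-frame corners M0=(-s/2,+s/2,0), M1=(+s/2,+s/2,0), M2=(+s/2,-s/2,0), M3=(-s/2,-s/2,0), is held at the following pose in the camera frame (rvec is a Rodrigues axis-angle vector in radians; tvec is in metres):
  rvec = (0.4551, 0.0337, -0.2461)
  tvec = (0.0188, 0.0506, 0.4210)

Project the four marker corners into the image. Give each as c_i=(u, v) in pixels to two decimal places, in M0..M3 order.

c0=(273.46, 446.11) c1=(434.58, 395.13) c2=(408.50, 165.05) c3=(220.26, 232.99)

Intrinsics K: fx=472.0, fy=712.4, cx=313.3, cy=233.7
Marker side s = 0.159 m; corners in marker frame (Z=0):
  M0 = (-0.0795, +0.0795, 0)
  M1 = (+0.0795, +0.0795, 0)
  M2 = (+0.0795, -0.0795, 0)
  M3 = (-0.0795, -0.0795, 0)
rvec = (0.4551, 0.0337, -0.2461), |rvec| = θ = 0.51848 rad = 29.706°
Rodrigues: sinθ=0.49556, 1−cosθ=0.13142; R = I + sinθ·[k]× + (1−cosθ)·[k]×²:
    [+0.96983 +0.24272 -0.02255]
    [-0.22772 +0.86913 -0.43904]
    [-0.08697 +0.43093 +0.89819]
t = (0.0188, 0.0506, 0.4210) m
M0: Pc = R·M0+t = (-0.03901, +0.13780, +0.46217); u = 472.0·(-0.03901)/0.46217 + 313.3 = 273.4650, v = 712.4·(+0.13780)/0.46217 + 233.7 = 446.1069
M1: Pc = R·M1+t = (+0.11520, +0.10159, +0.44834); u = 472.0·(+0.11520)/0.44834 + 313.3 = 434.5760, v = 712.4·(+0.10159)/0.44834 + 233.7 = 395.1250
M2: Pc = R·M2+t = (+0.07661, -0.03660, +0.37983); u = 472.0·(+0.07661)/0.37983 + 313.3 = 408.4955, v = 712.4·(-0.03660)/0.37983 + 233.7 = 165.0536
M3: Pc = R·M3+t = (-0.07760, -0.00039, +0.39366); u = 472.0·(-0.07760)/0.39366 + 313.3 = 220.2585, v = 712.4·(-0.00039)/0.39366 + 233.7 = 232.9907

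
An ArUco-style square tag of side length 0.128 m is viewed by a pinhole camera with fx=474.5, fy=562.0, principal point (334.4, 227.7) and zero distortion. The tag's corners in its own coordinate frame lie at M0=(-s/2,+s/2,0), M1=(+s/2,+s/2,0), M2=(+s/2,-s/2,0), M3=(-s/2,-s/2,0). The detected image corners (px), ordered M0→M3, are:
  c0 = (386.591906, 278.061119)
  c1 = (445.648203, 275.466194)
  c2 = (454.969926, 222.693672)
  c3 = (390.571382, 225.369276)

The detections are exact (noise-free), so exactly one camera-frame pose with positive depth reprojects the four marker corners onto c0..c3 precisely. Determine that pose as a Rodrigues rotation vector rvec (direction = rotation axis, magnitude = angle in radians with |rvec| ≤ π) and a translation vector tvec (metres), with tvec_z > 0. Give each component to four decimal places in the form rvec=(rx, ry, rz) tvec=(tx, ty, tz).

rvec=(0.7282, -0.0334, -0.0256) tvec=(0.1756, 0.0416, 0.9812)

Intrinsics K: fx=474.5, fy=562.0, cx=334.4, cy=227.7
Marker side s = 0.128 m; corners in marker frame (Z=0):
  M0 = (-0.0640, +0.0640, 0)
  M1 = (+0.0640, +0.0640, 0)
  M2 = (+0.0640, -0.0640, 0)
  M3 = (-0.0640, -0.0640, 0)
Detected image corners:
  c0 = (386.591906, 278.061119) px
  c1 = (445.648203, 275.466194) px
  c2 = (454.969926, 222.693672) px
  c3 = (390.571382, 225.369276) px
Planar DLT: solve 8×8 A·h = b for H (H[2,2]=1):
  H  [+490.54820 +232.60833 +419.34432]
  H  [-15.07685 +581.86644 +251.54064]
  H  [+0.02195 +0.67850 +1.00000]
B = K⁻¹H; ‖b₁‖=1.019212, ‖b₂‖=1.019212; λ = 2/(‖b₁‖+‖b₂‖) = 0.981151, sign → tz>0 ⇒ λ=+0.981151
r₁ = λ·B[:,0] = (+0.99915,-0.03505,+0.02154); r₂ = λ·B[:,1] = (+0.01182,+0.74611,+0.66571)
r₃ = r₁×r₂ = (-0.03940,-0.66490,+0.74590); SVD([r₁ r₂ r₃]) → R = UVᵀ:
  R  [+0.99915 +0.01182 -0.03940]
  R  [-0.03505 +0.74611 -0.66490]
  R  [+0.02154 +0.66571 +0.74590]
t = (+0.17564, +0.04162, +0.98115) m
tr R = 2.491161; θ = arccos((tr R − 1)/2) = 0.729391 rad = 41.791°
axis k = ((R−Rᵀ)₃₂, (R−Rᵀ)₁₃, (R−Rᵀ)₂₁) / (2 sinθ) = (+0.998335, -0.045727, -0.035165)
rvec = θ·k = (+0.728176, -0.033353, -0.025649)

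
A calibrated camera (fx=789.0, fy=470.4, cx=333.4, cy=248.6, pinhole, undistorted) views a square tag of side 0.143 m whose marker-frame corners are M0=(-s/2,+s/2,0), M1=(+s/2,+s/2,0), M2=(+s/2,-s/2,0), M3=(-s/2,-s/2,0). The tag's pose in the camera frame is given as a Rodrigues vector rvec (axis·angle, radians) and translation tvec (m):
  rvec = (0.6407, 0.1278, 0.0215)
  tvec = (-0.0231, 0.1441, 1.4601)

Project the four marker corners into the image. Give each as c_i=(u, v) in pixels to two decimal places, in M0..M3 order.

c0=(285.03, 309.99) c1=(359.38, 313.33) c2=(359.39, 278.98) c3=(280.59, 275.83)

Intrinsics K: fx=789.0, fy=470.4, cx=333.4, cy=248.6
Marker side s = 0.143 m; corners in marker frame (Z=0):
  M0 = (-0.0715, +0.0715, 0)
  M1 = (+0.0715, +0.0715, 0)
  M2 = (+0.0715, -0.0715, 0)
  M3 = (-0.0715, -0.0715, 0)
rvec = (0.6407, 0.1278, 0.0215), |rvec| = θ = 0.65368 rad = 37.453°
Rodrigues: sinθ=0.60811, 1−cosθ=0.20615; R = I + sinθ·[k]× + (1−cosθ)·[k]×²:
    [+0.99190 +0.01950 +0.12554]
    [+0.05950 +0.80173 -0.59471]
    [-0.11225 +0.59736 +0.79408]
t = (-0.0231, 0.1441, 1.4601) m
M0: Pc = R·M0+t = (-0.09263, +0.19717, +1.51084); u = 789.0·(-0.09263)/1.51084 + 333.4 = 285.0281, v = 470.4·(+0.19717)/1.51084 + 248.6 = 309.9888
M1: Pc = R·M1+t = (+0.04922, +0.20568, +1.49479); u = 789.0·(+0.04922)/1.49479 + 333.4 = 359.3774, v = 470.4·(+0.20568)/1.49479 + 248.6 = 313.3258
M2: Pc = R·M2+t = (+0.04643, +0.09103, +1.40936); u = 789.0·(+0.04643)/1.40936 + 333.4 = 359.3907, v = 470.4·(+0.09103)/1.40936 + 248.6 = 278.9831
M3: Pc = R·M3+t = (-0.09542, +0.08252, +1.42541); u = 789.0·(-0.09542)/1.42541 + 333.4 = 280.5855, v = 470.4·(+0.08252)/1.42541 + 248.6 = 275.8328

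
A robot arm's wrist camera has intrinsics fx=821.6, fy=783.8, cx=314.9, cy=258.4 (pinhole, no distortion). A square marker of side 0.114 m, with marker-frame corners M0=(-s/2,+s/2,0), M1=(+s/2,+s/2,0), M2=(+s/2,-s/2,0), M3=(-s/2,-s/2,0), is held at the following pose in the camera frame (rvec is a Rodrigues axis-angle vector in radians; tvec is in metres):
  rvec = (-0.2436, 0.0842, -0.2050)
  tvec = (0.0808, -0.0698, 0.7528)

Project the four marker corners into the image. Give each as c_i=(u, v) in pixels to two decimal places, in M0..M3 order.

Intrinsics K: fx=821.6, fy=783.8, cx=314.9, cy=258.4
Marker side s = 0.114 m; corners in marker frame (Z=0):
  M0 = (-0.0570, +0.0570, 0)
  M1 = (+0.0570, +0.0570, 0)
  M2 = (+0.0570, -0.0570, 0)
  M3 = (-0.0570, -0.0570, 0)
rvec = (-0.2436, 0.0842, -0.2050), |rvec| = θ = 0.32933 rad = 18.869°
Rodrigues: sinθ=0.32341, 1−cosθ=0.05374; R = I + sinθ·[k]× + (1−cosθ)·[k]×²:
    [+0.97566 +0.19115 +0.10743]
    [-0.21148 +0.94977 +0.23067]
    [-0.05794 -0.24777 +0.96708]
t = (0.0808, -0.0698, 0.7528) m
M0: Pc = R·M0+t = (+0.03608, -0.00361, +0.74198); u = 821.6·(+0.03608)/0.74198 + 314.9 = 354.8548, v = 783.8·(-0.00361)/0.74198 + 258.4 = 254.5879
M1: Pc = R·M1+t = (+0.14731, -0.02772, +0.73537); u = 821.6·(+0.14731)/0.73537 + 314.9 = 479.4810, v = 783.8·(-0.02772)/0.73537 + 258.4 = 228.8576
M2: Pc = R·M2+t = (+0.12552, -0.13599, +0.76362); u = 821.6·(+0.12552)/0.76362 + 314.9 = 449.9474, v = 783.8·(-0.13599)/0.76362 + 258.4 = 118.8149
M3: Pc = R·M3+t = (+0.01429, -0.11188, +0.77023); u = 821.6·(+0.01429)/0.77023 + 314.9 = 330.1448, v = 783.8·(-0.11188)/0.77023 + 258.4 = 144.5454

c0=(354.85, 254.59) c1=(479.48, 228.86) c2=(449.95, 118.81) c3=(330.14, 144.55)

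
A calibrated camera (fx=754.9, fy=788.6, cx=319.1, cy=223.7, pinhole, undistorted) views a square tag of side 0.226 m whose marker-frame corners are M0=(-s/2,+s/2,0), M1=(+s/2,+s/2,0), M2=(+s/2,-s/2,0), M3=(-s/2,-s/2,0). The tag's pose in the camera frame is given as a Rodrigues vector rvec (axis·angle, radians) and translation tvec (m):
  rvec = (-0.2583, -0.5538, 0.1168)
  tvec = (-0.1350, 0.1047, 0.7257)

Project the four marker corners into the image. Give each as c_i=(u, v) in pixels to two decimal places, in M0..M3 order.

Intrinsics K: fx=754.9, fy=788.6, cx=319.1, cy=223.7
Marker side s = 0.226 m; corners in marker frame (Z=0):
  M0 = (-0.1130, +0.1130, 0)
  M1 = (+0.1130, +0.1130, 0)
  M2 = (+0.1130, -0.1130, 0)
  M3 = (-0.1130, -0.1130, 0)
rvec = (-0.2583, -0.5538, 0.1168), |rvec| = θ = 0.62214 rad = 35.646°
Rodrigues: sinθ=0.58277, 1−cosθ=0.18737; R = I + sinθ·[k]× + (1−cosθ)·[k]×²:
    [+0.84493 -0.04016 -0.53336]
    [+0.17866 +0.96110 +0.21064]
    [+0.50416 -0.27327 +0.81924]
t = (-0.1350, 0.1047, 0.7257) m
M0: Pc = R·M0+t = (-0.23502, +0.19312, +0.63785); u = 754.9·(-0.23502)/0.63785 + 319.1 = 40.9576, v = 788.6·(+0.19312)/0.63785 + 223.7 = 462.4569
M1: Pc = R·M1+t = (-0.04406, +0.23349, +0.75179); u = 754.9·(-0.04406)/0.75179 + 319.1 = 274.8565, v = 788.6·(+0.23349)/0.75179 + 223.7 = 468.6247
M2: Pc = R·M2+t = (-0.03498, +0.01628, +0.81355); u = 754.9·(-0.03498)/0.81355 + 319.1 = 286.6378, v = 788.6·(+0.01628)/0.81355 + 223.7 = 239.4845
M3: Pc = R·M3+t = (-0.22594, -0.02409, +0.69961); u = 754.9·(-0.22594)/0.69961 + 319.1 = 75.3053, v = 788.6·(-0.02409)/0.69961 + 223.7 = 196.5432

c0=(40.96, 462.46) c1=(274.86, 468.62) c2=(286.64, 239.48) c3=(75.31, 196.54)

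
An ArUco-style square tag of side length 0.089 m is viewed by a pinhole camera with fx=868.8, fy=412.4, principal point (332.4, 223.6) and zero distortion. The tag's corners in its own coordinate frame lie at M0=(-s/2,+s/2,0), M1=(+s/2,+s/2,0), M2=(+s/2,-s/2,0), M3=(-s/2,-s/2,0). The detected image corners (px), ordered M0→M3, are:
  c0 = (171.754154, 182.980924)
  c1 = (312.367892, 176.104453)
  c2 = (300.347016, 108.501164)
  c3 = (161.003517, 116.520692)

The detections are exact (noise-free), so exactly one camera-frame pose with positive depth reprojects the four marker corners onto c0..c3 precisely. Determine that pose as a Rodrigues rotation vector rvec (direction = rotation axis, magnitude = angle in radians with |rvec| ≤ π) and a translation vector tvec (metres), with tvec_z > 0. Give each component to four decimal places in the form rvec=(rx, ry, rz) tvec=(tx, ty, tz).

Intrinsics K: fx=868.8, fy=412.4, cx=332.4, cy=223.6
Marker side s = 0.089 m; corners in marker frame (Z=0):
  M0 = (-0.0445, +0.0445, 0)
  M1 = (+0.0445, +0.0445, 0)
  M2 = (+0.0445, -0.0445, 0)
  M3 = (-0.0445, -0.0445, 0)
Detected image corners:
  c0 = (171.754154, 182.980924) px
  c1 = (312.367892, 176.104453) px
  c2 = (300.347016, 108.501164) px
  c3 = (161.003517, 116.520692) px
Planar DLT: solve 8×8 A·h = b for H (H[2,2]=1):
  H  [+1525.22976 +107.63226 +235.72009]
  H  [-113.07762 +740.60810 +145.93246]
  H  [-0.20111 -0.08560 +1.00000]
B = K⁻¹H; ‖b₁‖=1.850890, ‖b₂‖=1.850890; λ = 2/(‖b₁‖+‖b₂‖) = 0.540281, sign → tz>0 ⇒ λ=+0.540281
r₁ = λ·B[:,0] = (+0.99007,-0.08923,-0.10866); r₂ = λ·B[:,1] = (+0.08463,+0.99534,-0.04625)
r₃ = r₁×r₂ = (+0.11228,+0.03659,+0.99300); SVD([r₁ r₂ r₃]) → R = UVᵀ:
  R  [+0.99007 +0.08463 +0.11228]
  R  [-0.08923 +0.99534 +0.03659]
  R  [-0.10866 -0.04625 +0.99300]
t = (-0.06012, -0.10175, +0.54028) m
tr R = 2.978408; θ = arccos((tr R − 1)/2) = 0.147074 rad = 8.427°
axis k = ((R−Rᵀ)₃₂, (R−Rᵀ)₁₃, (R−Rᵀ)₂₁) / (2 sinθ) = (-0.282658, +0.753812, -0.593187)
rvec = θ·k = (-0.041572, +0.110866, -0.087243)

rvec=(-0.0416, 0.1109, -0.0872) tvec=(-0.0601, -0.1018, 0.5403)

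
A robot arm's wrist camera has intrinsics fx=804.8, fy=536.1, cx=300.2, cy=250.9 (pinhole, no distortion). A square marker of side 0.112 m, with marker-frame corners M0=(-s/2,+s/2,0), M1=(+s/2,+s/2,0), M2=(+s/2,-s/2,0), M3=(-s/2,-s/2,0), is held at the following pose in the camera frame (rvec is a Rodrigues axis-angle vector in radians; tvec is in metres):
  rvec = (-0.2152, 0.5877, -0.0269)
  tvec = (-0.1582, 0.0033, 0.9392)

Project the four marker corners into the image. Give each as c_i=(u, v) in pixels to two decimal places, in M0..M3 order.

Intrinsics K: fx=804.8, fy=536.1, cx=300.2, cy=250.9
Marker side s = 0.112 m; corners in marker frame (Z=0):
  M0 = (-0.0560, +0.0560, 0)
  M1 = (+0.0560, +0.0560, 0)
  M2 = (+0.0560, -0.0560, 0)
  M3 = (-0.0560, -0.0560, 0)
rvec = (-0.2152, 0.5877, -0.0269), |rvec| = θ = 0.62644 rad = 35.892°
Rodrigues: sinθ=0.58626, 1−cosθ=0.18988; R = I + sinθ·[k]× + (1−cosθ)·[k]×²:
    [+0.83253 -0.03602 +0.55281]
    [-0.08637 +0.97724 +0.19375]
    [-0.54721 -0.20905 +0.81047]
t = (-0.1582, 0.0033, 0.9392) m
M0: Pc = R·M0+t = (-0.20684, +0.06286, +0.95814); u = 804.8·(-0.20684)/0.95814 + 300.2 = 126.4630, v = 536.1·(+0.06286)/0.95814 + 250.9 = 286.0729
M1: Pc = R·M1+t = (-0.11360, +0.05319, +0.89685); u = 804.8·(-0.11360)/0.89685 + 300.2 = 198.2635, v = 536.1·(+0.05319)/0.89685 + 250.9 = 282.6941
M2: Pc = R·M2+t = (-0.10956, -0.05626, +0.92026); u = 804.8·(-0.10956)/0.92026 + 300.2 = 204.3851, v = 536.1·(-0.05626)/0.92026 + 250.9 = 218.1244
M3: Pc = R·M3+t = (-0.20280, -0.04659, +0.98155); u = 804.8·(-0.20280)/0.98155 + 300.2 = 133.9151, v = 536.1·(-0.04659)/0.98155 + 250.9 = 225.4543

c0=(126.46, 286.07) c1=(198.26, 282.69) c2=(204.39, 218.12) c3=(133.92, 225.45)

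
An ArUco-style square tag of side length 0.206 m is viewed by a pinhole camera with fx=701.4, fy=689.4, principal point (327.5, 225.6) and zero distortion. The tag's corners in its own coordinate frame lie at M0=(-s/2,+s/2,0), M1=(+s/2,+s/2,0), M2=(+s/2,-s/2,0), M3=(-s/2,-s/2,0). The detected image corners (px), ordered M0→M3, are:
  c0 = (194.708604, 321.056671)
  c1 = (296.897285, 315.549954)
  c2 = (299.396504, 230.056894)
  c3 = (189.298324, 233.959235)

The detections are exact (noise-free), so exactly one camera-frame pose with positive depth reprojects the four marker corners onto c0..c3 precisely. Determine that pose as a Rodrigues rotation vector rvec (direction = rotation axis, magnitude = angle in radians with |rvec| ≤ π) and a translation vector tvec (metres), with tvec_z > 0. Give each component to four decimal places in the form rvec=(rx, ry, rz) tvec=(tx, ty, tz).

rvec=(0.5193, -0.1569, 0.0051) tvec=(-0.1599, 0.1017, 1.3709)

Intrinsics K: fx=701.4, fy=689.4, cx=327.5, cy=225.6
Marker side s = 0.206 m; corners in marker frame (Z=0):
  M0 = (-0.1030, +0.1030, 0)
  M1 = (+0.1030, +0.1030, 0)
  M2 = (+0.1030, -0.1030, 0)
  M3 = (-0.1030, -0.1030, 0)
Detected image corners:
  c0 = (194.708604, 321.056671) px
  c1 = (296.897285, 315.549954) px
  c2 = (299.396504, 230.056894) px
  c3 = (189.298324, 233.959235) px
Planar DLT: solve 8×8 A·h = b for H (H[2,2]=1):
  H  [+541.47822 +95.13097 +245.70288]
  H  [+7.25468 +517.98327 +276.72998]
  H  [+0.10989 +0.36023 +1.00000]
B = K⁻¹H; ‖b₁‖=0.729460, ‖b₂‖=0.729460; λ = 2/(‖b₁‖+‖b₂‖) = 1.370877, sign → tz>0 ⇒ λ=+1.370877
r₁ = λ·B[:,0] = (+0.98797,-0.03487,+0.15064); r₂ = λ·B[:,1] = (-0.04465,+0.86841,+0.49383)
r₃ = r₁×r₂ = (-0.14804,-0.49461,+0.85641); SVD([r₁ r₂ r₃]) → R = UVᵀ:
  R  [+0.98797 -0.04465 -0.14804]
  R  [-0.03487 +0.86841 -0.49461]
  R  [+0.15064 +0.49383 +0.85641]
t = (-0.15987, +0.10167, +1.37088) m
tr R = 2.712798; θ = arccos((tr R − 1)/2) = 0.542542 rad = 31.085°
axis k = ((R−Rᵀ)₃₂, (R−Rᵀ)₁₃, (R−Rᵀ)₂₁) / (2 sinθ) = (+0.957207, -0.289249, +0.009467)
rvec = θ·k = (+0.519325, -0.156930, +0.005136)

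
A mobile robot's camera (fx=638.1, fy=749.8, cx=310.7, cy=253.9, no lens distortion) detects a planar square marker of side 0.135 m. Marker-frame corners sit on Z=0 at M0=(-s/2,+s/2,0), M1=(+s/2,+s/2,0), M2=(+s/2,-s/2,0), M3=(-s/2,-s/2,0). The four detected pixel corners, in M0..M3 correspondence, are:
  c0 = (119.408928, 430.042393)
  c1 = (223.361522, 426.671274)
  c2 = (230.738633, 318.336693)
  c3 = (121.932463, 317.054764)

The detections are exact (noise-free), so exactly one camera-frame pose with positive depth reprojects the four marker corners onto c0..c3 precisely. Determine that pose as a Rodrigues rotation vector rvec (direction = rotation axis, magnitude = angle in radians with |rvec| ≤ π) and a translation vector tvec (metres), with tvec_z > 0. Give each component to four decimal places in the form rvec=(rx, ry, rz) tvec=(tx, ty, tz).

rvec=(0.3095, -0.2562, 0.0735) tvec=(-0.1760, 0.1328, 0.8271)

Intrinsics K: fx=638.1, fy=749.8, cx=310.7, cy=253.9
Marker side s = 0.135 m; corners in marker frame (Z=0):
  M0 = (-0.0675, +0.0675, 0)
  M1 = (+0.0675, +0.0675, 0)
  M2 = (+0.0675, -0.0675, 0)
  M3 = (-0.0675, -0.0675, 0)
Detected image corners:
  c0 = (119.408928, 430.042393) px
  c1 = (223.361522, 426.671274) px
  c2 = (230.738633, 318.336693) px
  c3 = (121.932463, 317.054764) px
Planar DLT: solve 8×8 A·h = b for H (H[2,2]=1):
  H  [+842.29763 +24.25439 +174.93168]
  H  [+109.27820 +950.87958 +374.33213]
  H  [+0.31479 +0.35261 +1.00000]
B = K⁻¹H; ‖b₁‖=1.209086, ‖b₂‖=1.209086; λ = 2/(‖b₁‖+‖b₂‖) = 0.827071, sign → tz>0 ⇒ λ=+0.827071
r₁ = λ·B[:,0] = (+0.96497,+0.03238,+0.26036); r₂ = λ·B[:,1] = (-0.11056,+0.95012,+0.29164)
r₃ = r₁×r₂ = (-0.23793,-0.31021,+0.92041); SVD([r₁ r₂ r₃]) → R = UVᵀ:
  R  [+0.96497 -0.11056 -0.23793]
  R  [+0.03238 +0.95012 -0.31021]
  R  [+0.26036 +0.29164 +0.92041]
t = (-0.17598, +0.13284, +0.82707) m
tr R = 2.835502; θ = arccos((tr R − 1)/2) = 0.408416 rad = 23.401°
axis k = ((R−Rᵀ)₃₂, (R−Rᵀ)₁₃, (R−Rᵀ)₂₁) / (2 sinθ) = (+0.757689, -0.627314, +0.179956)
rvec = θ·k = (+0.309452, -0.256205, +0.073497)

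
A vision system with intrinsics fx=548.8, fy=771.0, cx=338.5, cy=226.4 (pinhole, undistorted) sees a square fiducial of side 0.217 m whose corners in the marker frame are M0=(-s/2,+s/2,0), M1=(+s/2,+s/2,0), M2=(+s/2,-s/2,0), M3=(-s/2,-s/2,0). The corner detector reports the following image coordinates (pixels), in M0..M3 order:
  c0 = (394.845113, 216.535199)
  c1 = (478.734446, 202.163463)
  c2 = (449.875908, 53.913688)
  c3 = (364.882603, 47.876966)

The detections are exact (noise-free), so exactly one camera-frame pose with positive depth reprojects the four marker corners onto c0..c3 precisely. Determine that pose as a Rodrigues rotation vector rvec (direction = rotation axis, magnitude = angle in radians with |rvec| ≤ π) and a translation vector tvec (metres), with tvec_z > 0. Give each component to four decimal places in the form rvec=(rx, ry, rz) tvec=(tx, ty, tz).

Intrinsics K: fx=548.8, fy=771.0, cx=338.5, cy=226.4
Marker side s = 0.217 m; corners in marker frame (Z=0):
  M0 = (-0.1085, +0.1085, 0)
  M1 = (+0.1085, +0.1085, 0)
  M2 = (+0.1085, -0.1085, 0)
  M3 = (-0.1085, -0.1085, 0)
Detected image corners:
  c0 = (394.845113, 216.535199) px
  c1 = (478.734446, 202.163463) px
  c2 = (449.875908, 53.913688) px
  c3 = (364.882603, 47.876966) px
Planar DLT: solve 8×8 A·h = b for H (H[2,2]=1):
  H  [+638.08169 +74.10479 +424.55440]
  H  [+58.27103 +708.30695 +128.74129]
  H  [+0.58972 -0.14515 +1.00000]
B = K⁻¹H; ‖b₁‖=0.997801, ‖b₂‖=0.997801; λ = 2/(‖b₁‖+‖b₂‖) = 1.002204, sign → tz>0 ⇒ λ=+1.002204
r₁ = λ·B[:,0] = (+0.80071,-0.09780,+0.59102); r₂ = λ·B[:,1] = (+0.22505,+0.96343,-0.14547)
r₃ = r₁×r₂ = (-0.55518,+0.24949,+0.79343); SVD([r₁ r₂ r₃]) → R = UVᵀ:
  R  [+0.80071 +0.22505 -0.55518]
  R  [-0.09780 +0.96343 +0.24949]
  R  [+0.59102 -0.14547 +0.79343]
t = (+0.15715, -0.12694, +1.00220) m
tr R = 2.557567; θ = arccos((tr R − 1)/2) = 0.678072 rad = 38.851°
axis k = ((R−Rᵀ)₃₂, (R−Rᵀ)₁₃, (R−Rᵀ)₂₁) / (2 sinθ) = (-0.314810, -0.913603, -0.257342)
rvec = θ·k = (-0.213464, -0.619489, -0.174496)

rvec=(-0.2135, -0.6195, -0.1745) tvec=(0.1572, -0.1269, 1.0022)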